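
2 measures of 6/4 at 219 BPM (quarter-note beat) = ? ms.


Step by step:
Quarter-note beat duration = 60000 / 219 ms
Beats per measure (6/4) = 6
One measure = 6 × 60000 / 219 = 360000 / 219 ms
2 measures = 2 × 360000 / 219 = 720000 / 219
= 3287.7 ms


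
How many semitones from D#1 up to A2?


Absolute semitone position = octave×12 + chromatic position
D#1: 1×12 + 3 = 15
A2: 2×12 + 9 = 33
Difference = 33 - 15 = 18
= 18 semitones


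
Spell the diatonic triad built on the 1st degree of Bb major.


Reasoning:
Bb major scale: Bb C D Eb F G A
Diatonic triad on degree 1 stacks scale notes 1, 3, 5: Bb D F
Bb→D = 4 semitones; Bb→F = 7 semitones → major triad
= Bb D F (major)


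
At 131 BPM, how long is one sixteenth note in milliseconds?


Working:
One quarter-note beat = 60000 / BPM = 60000 / 131 ms
Sixteenth note = 1/4 × quarter note
Duration = 1/4 × 60000 / 131 = 15000 / 131
= 114.5 ms


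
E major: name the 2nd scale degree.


Major scale pattern: W-W-H-W-W-W-H (2-2-1-2-2-2-1 semitones)
Starting from E:
  E + 2 semitones → F#
  F# + 2 semitones → G#
  G# + 1 semitone → A
  A + 2 semitones → B
  B + 2 semitones → C#
  C# + 2 semitones → D#
  D# + 1 semitone → E
Scale: E F# G# A B C# D#
Degree 2 = F#


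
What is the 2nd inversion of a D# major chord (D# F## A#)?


Solution.
Root position: D# F## A#
2nd inversion: move root and 3rd up an octave
Bass note: A#
Notes (bottom to top) = A# D# F##


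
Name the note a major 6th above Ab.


A 6th spans 6 letter names, so from A we land on F
A major 6th = 9 semitones above Ab
Spell F at that pitch: F
= F


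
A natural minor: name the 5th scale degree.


Reasoning:
Natural minor scale pattern: W-H-W-W-H-W-W (2-1-2-2-1-2-2 semitones)
Starting from A:
  A + 2 semitones → B
  B + 1 semitone → C
  C + 2 semitones → D
  D + 2 semitones → E
  E + 1 semitone → F
  F + 2 semitones → G
  G + 2 semitones → A
Scale: A B C D E F G
Degree 5 = E


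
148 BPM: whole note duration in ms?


Reasoning:
One quarter-note beat = 60000 / BPM = 60000 / 148 ms
Whole note = 4 × quarter note
Duration = 4 × 60000 / 148 = 240000 / 148
= 1621.6 ms


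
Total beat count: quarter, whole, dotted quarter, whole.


Let's work it out.
Beat values:
  quarter = 1 beat
  whole = 4 beats
  dotted quarter = 1.5 beats
  whole = 4 beats
Sum = 1 + 4 + 1.5 + 4
= 10.5 beats


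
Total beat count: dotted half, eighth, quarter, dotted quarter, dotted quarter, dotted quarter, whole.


Reasoning:
Beat values:
  dotted half = 3 beats
  eighth = 0.5 beats
  quarter = 1 beat
  dotted quarter = 1.5 beats
  dotted quarter = 1.5 beats
  dotted quarter = 1.5 beats
  whole = 4 beats
Sum = 3 + 0.5 + 1 + 1.5 + 1.5 + 1.5 + 4
= 13 beats


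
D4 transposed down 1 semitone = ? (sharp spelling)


Step by step:
D4: chromatic position 2 in octave 4 → absolute = 4×12 + 2 = 50
Transpose down 1: 50 - 1 = 49
49 = 4×12 + 1 → C# in octave 4
Result = C#4


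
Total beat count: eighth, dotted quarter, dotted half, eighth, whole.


Working:
Beat values:
  eighth = 0.5 beats
  dotted quarter = 1.5 beats
  dotted half = 3 beats
  eighth = 0.5 beats
  whole = 4 beats
Sum = 0.5 + 1.5 + 3 + 0.5 + 4
= 9.5 beats


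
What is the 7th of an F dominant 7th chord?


Reasoning:
Dominant 7th chord = root + major 3rd + perfect 5th + minor 7th
Seventh chords stack in thirds, so the letter names are F-A-C-E
Root: F
Major 3rd above F: A
Perfect 5th above F: C
Minor 7th above F: Eb
The 7th = Eb


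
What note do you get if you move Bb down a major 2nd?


Working:
major 2nd: 2 letter names, 2 semitones
Letter: B - 1 → A
Pitch: Bb - 2 semitones, spelled as an A → Ab
= Ab


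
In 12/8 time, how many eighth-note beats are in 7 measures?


Time signature 12/8: the bottom number 8 means the eighth note gets one count
The top number 12 means 12 eighth-note beats per measure
Total = 12 × 7 measures
= 84 eighth-note beats


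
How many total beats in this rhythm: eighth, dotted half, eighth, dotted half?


Working:
Beat values:
  eighth = 0.5 beats
  dotted half = 3 beats
  eighth = 0.5 beats
  dotted half = 3 beats
Sum = 0.5 + 3 + 0.5 + 3
= 7 beats


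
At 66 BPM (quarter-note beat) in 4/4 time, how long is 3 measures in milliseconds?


Working:
Quarter-note beat duration = 60000 / 66 ms
Beats per measure (4/4) = 4
One measure = 4 × 60000 / 66 = 240000 / 66 ms
3 measures = 3 × 240000 / 66 = 720000 / 66
= 10909.1 ms


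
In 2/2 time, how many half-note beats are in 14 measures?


Let's work it out.
Time signature 2/2: the bottom number 2 means the half note gets one count
The top number 2 means 2 half-note beats per measure
Total = 2 × 14 measures
= 28 half-note beats


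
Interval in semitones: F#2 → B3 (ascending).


Absolute semitone position = octave×12 + chromatic position
F#2: 2×12 + 6 = 30
B3: 3×12 + 11 = 47
Difference = 47 - 30 = 17
= 17 semitones


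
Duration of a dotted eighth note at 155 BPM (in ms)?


One quarter-note beat = 60000 / BPM = 60000 / 155 ms
Dotted eighth note = 3/4 × quarter note
Duration = 3/4 × 60000 / 155 = 45000 / 155
= 290.3 ms


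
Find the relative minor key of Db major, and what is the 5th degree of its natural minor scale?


Solution.
The relative minor shares the major's key signature and starts on its 6th degree
6th degree = a major 6th above the tonic; a major 6th above Db is Bb
→ relative minor of Db major is Bb minor
Bb natural minor scale: Bb C Db Eb F Gb Ab
= Bb minor; 5th degree = F


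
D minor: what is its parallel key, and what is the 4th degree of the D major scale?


Solution.
Parallel keys share the same tonic but differ in mode
D minor → parallel is D major
D major scale: D E F# G A B C#
= D major; 4th degree = G


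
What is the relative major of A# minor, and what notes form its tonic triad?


Let's work it out.
The relative major shares the key signature and is a minor 3rd above the minor tonic
A minor 3rd above A# is C#
→ relative major of A# minor is C# major
Tonic triad of C# major = root + major 3rd + perfect 5th = C# E# G#
= C# major; triad = C# E# G#


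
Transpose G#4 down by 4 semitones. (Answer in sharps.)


Step by step:
G#4: chromatic position 8 in octave 4 → absolute = 4×12 + 8 = 56
Transpose down 4: 56 - 4 = 52
52 = 4×12 + 4 → E in octave 4
Result = E4


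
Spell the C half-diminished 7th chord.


Reasoning:
Half-diminished 7th chord = root + minor 3rd + diminished 5th + minor 7th
Seventh chords stack in thirds, so the letter names are C-E-G-B
Root: C
Minor 3rd above C: Eb
Diminished 5th above C: Gb
Minor 7th above C: Bb
Chord = C Eb Gb Bb


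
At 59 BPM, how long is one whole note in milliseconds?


Reasoning:
One quarter-note beat = 60000 / BPM = 60000 / 59 ms
Whole note = 4 × quarter note
Duration = 4 × 60000 / 59 = 240000 / 59
= 4067.8 ms


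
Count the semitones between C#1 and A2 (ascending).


Let's work it out.
Absolute semitone position = octave×12 + chromatic position
C#1: 1×12 + 1 = 13
A2: 2×12 + 9 = 33
Difference = 33 - 13 = 20
= 20 semitones


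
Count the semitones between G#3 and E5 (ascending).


Step by step:
Absolute semitone position = octave×12 + chromatic position
G#3: 3×12 + 8 = 44
E5: 5×12 + 4 = 64
Difference = 64 - 44 = 20
= 20 semitones


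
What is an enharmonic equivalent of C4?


Enharmonic notes sound the same pitch but are spelled with different letter names
C and B# name the same pitch class
Octave numbers change at C, so C4 = B#3
= B#3


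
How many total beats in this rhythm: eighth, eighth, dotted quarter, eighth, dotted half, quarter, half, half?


Solution.
Beat values:
  eighth = 0.5 beats
  eighth = 0.5 beats
  dotted quarter = 1.5 beats
  eighth = 0.5 beats
  dotted half = 3 beats
  quarter = 1 beat
  half = 2 beats
  half = 2 beats
Sum = 0.5 + 0.5 + 1.5 + 0.5 + 3 + 1 + 2 + 2
= 11 beats


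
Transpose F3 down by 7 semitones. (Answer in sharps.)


Step by step:
F3: chromatic position 5 in octave 3 → absolute = 3×12 + 5 = 41
Transpose down 7: 41 - 7 = 34
34 = 2×12 + 10 → A# in octave 2
Result = A#2


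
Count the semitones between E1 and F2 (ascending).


Absolute semitone position = octave×12 + chromatic position
E1: 1×12 + 4 = 16
F2: 2×12 + 5 = 29
Difference = 29 - 16 = 13
= 13 semitones


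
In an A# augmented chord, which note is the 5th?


Step by step:
Augmented triad = root + major 3rd (4 semitones) + augmented 5th (8 semitones)
A triad on A# stacks thirds, so the chord tones use letter names A-C-E
Root: A#
Major 3rd above A#: C##
Augmented 5th above A#: E##
The 5th = E##


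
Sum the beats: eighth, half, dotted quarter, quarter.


Beat values:
  eighth = 0.5 beats
  half = 2 beats
  dotted quarter = 1.5 beats
  quarter = 1 beat
Sum = 0.5 + 2 + 1.5 + 1
= 5 beats


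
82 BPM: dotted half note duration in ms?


Step by step:
One quarter-note beat = 60000 / BPM = 60000 / 82 ms
Dotted half note = 3 × quarter note
Duration = 3 × 60000 / 82 = 180000 / 82
= 2195.1 ms


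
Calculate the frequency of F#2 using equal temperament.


Let's work it out.
f = 440 × 2^(n/12) where n = semitones from A4
F#2: -27 semitones from A4
f = 440 × 2^(-27/12)
f = 92.50 Hz


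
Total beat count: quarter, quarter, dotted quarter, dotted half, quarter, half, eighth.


Reasoning:
Beat values:
  quarter = 1 beat
  quarter = 1 beat
  dotted quarter = 1.5 beats
  dotted half = 3 beats
  quarter = 1 beat
  half = 2 beats
  eighth = 0.5 beats
Sum = 1 + 1 + 1.5 + 3 + 1 + 2 + 0.5
= 10 beats


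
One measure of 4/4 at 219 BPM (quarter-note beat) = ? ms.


Working:
Quarter-note beat duration = 60000 / 219 ms
Beats per measure (4/4) = 4
One measure = 4 × 60000 / 219 = 240000 / 219 ms
= 1095.9 ms


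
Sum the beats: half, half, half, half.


Let's work it out.
Beat values:
  half = 2 beats
  half = 2 beats
  half = 2 beats
  half = 2 beats
Sum = 2 + 2 + 2 + 2
= 8 beats


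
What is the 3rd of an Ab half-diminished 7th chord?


Solution.
Half-diminished 7th chord = root + minor 3rd + diminished 5th + minor 7th
Seventh chords stack in thirds, so the letter names are A-C-E-G
Root: Ab
Minor 3rd above Ab: Cb
Diminished 5th above Ab: Ebb
Minor 7th above Ab: Gb
The 3rd = Cb


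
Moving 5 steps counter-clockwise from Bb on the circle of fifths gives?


Working:
Each counter-clockwise step moves down a perfect 5th (= up a perfect 4th)
From Bb: Bb → Eb → Ab → Db → F#/Gb → B
= B


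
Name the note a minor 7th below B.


Step by step:
A 7th spans 7 letter names, so from B we land on C
A minor 7th = 10 semitones below B
Spell C at that pitch: C#
= C#


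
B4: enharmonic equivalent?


Let's work it out.
Enharmonic notes sound the same pitch but are spelled with different letter names
B and Cb name the same pitch class
Octave numbers change at C, so B4 = Cb5
= Cb5


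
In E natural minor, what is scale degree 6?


Let's work it out.
Natural minor scale pattern: W-H-W-W-H-W-W (2-1-2-2-1-2-2 semitones)
Starting from E:
  E + 2 semitones → F#
  F# + 1 semitone → G
  G + 2 semitones → A
  A + 2 semitones → B
  B + 1 semitone → C
  C + 2 semitones → D
  D + 2 semitones → E
Scale: E F# G A B C D
Degree 6 = C


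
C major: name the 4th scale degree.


Step by step:
Major scale pattern: W-W-H-W-W-W-H (2-2-1-2-2-2-1 semitones)
Starting from C:
  C + 2 semitones → D
  D + 2 semitones → E
  E + 1 semitone → F
  F + 2 semitones → G
  G + 2 semitones → A
  A + 2 semitones → B
  B + 1 semitone → C
Scale: C D E F G A B
Degree 4 = F


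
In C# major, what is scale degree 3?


Major scale pattern: W-W-H-W-W-W-H (2-2-1-2-2-2-1 semitones)
Starting from C#:
  C# + 2 semitones → D#
  D# + 2 semitones → E#
  E# + 1 semitone → F#
  F# + 2 semitones → G#
  G# + 2 semitones → A#
  A# + 2 semitones → B#
  B# + 1 semitone → C#
Scale: C# D# E# F# G# A# B#
Degree 3 = E#


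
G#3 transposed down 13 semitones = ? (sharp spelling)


Working:
G#3: chromatic position 8 in octave 3 → absolute = 3×12 + 8 = 44
Transpose down 13: 44 - 13 = 31
31 = 2×12 + 7 → G in octave 2
Result = G2


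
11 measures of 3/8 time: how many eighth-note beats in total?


Step by step:
Time signature 3/8: the bottom number 8 means the eighth note gets one count
The top number 3 means 3 eighth-note beats per measure
Total = 3 × 11 measures
= 33 eighth-note beats


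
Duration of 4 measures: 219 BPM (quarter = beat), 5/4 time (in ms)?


Step by step:
Quarter-note beat duration = 60000 / 219 ms
Beats per measure (5/4) = 5
One measure = 5 × 60000 / 219 = 300000 / 219 ms
4 measures = 4 × 300000 / 219 = 1200000 / 219
= 5479.5 ms


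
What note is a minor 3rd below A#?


Reasoning:
A 3rd spans 3 letter names, so from A we land on F
A minor 3rd = 3 semitones below A#
Spell F at that pitch: F##
= F##


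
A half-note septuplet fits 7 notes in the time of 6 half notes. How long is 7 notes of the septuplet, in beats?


Septuplet: 7 notes occupy the space of 6 half notes
Space = 6 × 2 = 12 beats
Each septuplet note = 12 / 7 = 12/7 beats
7 notes = 7 × 12/7 = 12
= 12 beats


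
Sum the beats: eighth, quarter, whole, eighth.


Working:
Beat values:
  eighth = 0.5 beats
  quarter = 1 beat
  whole = 4 beats
  eighth = 0.5 beats
Sum = 0.5 + 1 + 4 + 0.5
= 6 beats


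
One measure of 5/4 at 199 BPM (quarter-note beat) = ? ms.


Quarter-note beat duration = 60000 / 199 ms
Beats per measure (5/4) = 5
One measure = 5 × 60000 / 199 = 300000 / 199 ms
= 1507.5 ms


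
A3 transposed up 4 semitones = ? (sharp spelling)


A3: chromatic position 9 in octave 3 → absolute = 3×12 + 9 = 45
Transpose up 4: 45 + 4 = 49
49 = 4×12 + 1 → C# in octave 4
Result = C#4


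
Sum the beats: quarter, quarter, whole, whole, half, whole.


Step by step:
Beat values:
  quarter = 1 beat
  quarter = 1 beat
  whole = 4 beats
  whole = 4 beats
  half = 2 beats
  whole = 4 beats
Sum = 1 + 1 + 4 + 4 + 2 + 4
= 16 beats


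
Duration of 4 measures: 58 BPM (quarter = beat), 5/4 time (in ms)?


Quarter-note beat duration = 60000 / 58 ms
Beats per measure (5/4) = 5
One measure = 5 × 60000 / 58 = 300000 / 58 ms
4 measures = 4 × 300000 / 58 = 1200000 / 58
= 20689.7 ms


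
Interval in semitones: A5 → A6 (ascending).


Reasoning:
Absolute semitone position = octave×12 + chromatic position
A5: 5×12 + 9 = 69
A6: 6×12 + 9 = 81
Difference = 81 - 69 = 12
= 12 semitones


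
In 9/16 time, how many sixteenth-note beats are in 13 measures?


Reasoning:
Time signature 9/16: the bottom number 16 means the sixteenth note gets one count
The top number 9 means 9 sixteenth-note beats per measure
Total = 9 × 13 measures
= 117 sixteenth-note beats


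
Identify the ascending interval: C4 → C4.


Working:
Letter names: C → C spans 1 letter name → a unison
Semitones: C4 → C4 = 0 half-steps
A unison of 0 semitones is a perfect unison
= perfect unison


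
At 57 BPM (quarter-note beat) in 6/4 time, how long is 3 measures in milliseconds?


Let's work it out.
Quarter-note beat duration = 60000 / 57 ms
Beats per measure (6/4) = 6
One measure = 6 × 60000 / 57 = 360000 / 57 ms
3 measures = 3 × 360000 / 57 = 1080000 / 57
= 18947.4 ms


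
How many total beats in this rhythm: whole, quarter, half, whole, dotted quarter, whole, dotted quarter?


Solution.
Beat values:
  whole = 4 beats
  quarter = 1 beat
  half = 2 beats
  whole = 4 beats
  dotted quarter = 1.5 beats
  whole = 4 beats
  dotted quarter = 1.5 beats
Sum = 4 + 1 + 2 + 4 + 1.5 + 4 + 1.5
= 18 beats


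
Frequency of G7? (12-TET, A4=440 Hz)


Let's work it out.
f = 440 × 2^(n/12) where n = semitones from A4
G7: 34 semitones from A4
f = 440 × 2^(34/12)
f = 3135.96 Hz


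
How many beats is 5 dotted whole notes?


Step by step:
Base whole note = 4 beats
Dot 1 adds half the previous value: +2
One dotted whole = 4 + 2 = 6
5 of them = 5 × 6 = 30
= 30 beats


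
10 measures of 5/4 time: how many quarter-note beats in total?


Working:
Time signature 5/4: the bottom number 4 means the quarter note gets one count
The top number 5 means 5 quarter-note beats per measure
Total = 5 × 10 measures
= 50 quarter-note beats


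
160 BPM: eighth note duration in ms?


Step by step:
One quarter-note beat = 60000 / BPM = 60000 / 160 ms
Eighth note = 1/2 × quarter note
Duration = 1/2 × 60000 / 160 = 30000 / 160
= 187.5 ms


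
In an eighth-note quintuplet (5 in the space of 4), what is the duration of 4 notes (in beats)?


Step by step:
Quintuplet: 5 notes occupy the space of 4 eighth notes
Space = 4 × 1/2 = 2 beats
Each quintuplet note = 2 / 5 = 2/5 beats
4 notes = 4 × 2/5 = 8/5
= 8/5 beats


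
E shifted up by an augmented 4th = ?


augmented 4th: 4 letter names, 6 semitones
Letter: E + 3 → A
Pitch: E + 6 semitones, spelled as an A → A#
= A#


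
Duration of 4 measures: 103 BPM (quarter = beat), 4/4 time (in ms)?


Working:
Quarter-note beat duration = 60000 / 103 ms
Beats per measure (4/4) = 4
One measure = 4 × 60000 / 103 = 240000 / 103 ms
4 measures = 4 × 240000 / 103 = 960000 / 103
= 9320.4 ms


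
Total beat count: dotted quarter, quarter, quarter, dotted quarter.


Beat values:
  dotted quarter = 1.5 beats
  quarter = 1 beat
  quarter = 1 beat
  dotted quarter = 1.5 beats
Sum = 1.5 + 1 + 1 + 1.5
= 5 beats


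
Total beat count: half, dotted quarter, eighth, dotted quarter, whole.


Step by step:
Beat values:
  half = 2 beats
  dotted quarter = 1.5 beats
  eighth = 0.5 beats
  dotted quarter = 1.5 beats
  whole = 4 beats
Sum = 2 + 1.5 + 0.5 + 1.5 + 4
= 9.5 beats


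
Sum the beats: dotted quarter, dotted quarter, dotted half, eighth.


Step by step:
Beat values:
  dotted quarter = 1.5 beats
  dotted quarter = 1.5 beats
  dotted half = 3 beats
  eighth = 0.5 beats
Sum = 1.5 + 1.5 + 3 + 0.5
= 6.5 beats


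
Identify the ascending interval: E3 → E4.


Solution.
Letter names: E → E spans 8 letter names → an octave
Semitones: E3 → E4 = 12 half-steps
An octave of 12 semitones is a perfect octave
= perfect octave


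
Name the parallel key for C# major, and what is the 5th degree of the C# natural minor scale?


Let's work it out.
Parallel keys share the same tonic but differ in mode
C# major → parallel is C# minor
C# natural minor scale: C# D# E F# G# A B
= C# minor; 5th degree = G#


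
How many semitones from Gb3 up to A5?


Reasoning:
Absolute semitone position = octave×12 + chromatic position
Gb3: 3×12 + 6 = 42
A5: 5×12 + 9 = 69
Difference = 69 - 42 = 27
= 27 semitones


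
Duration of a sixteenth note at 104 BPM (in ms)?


Solution.
One quarter-note beat = 60000 / BPM = 60000 / 104 ms
Sixteenth note = 1/4 × quarter note
Duration = 1/4 × 60000 / 104 = 15000 / 104
= 144.2 ms


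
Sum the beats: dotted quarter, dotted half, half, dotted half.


Beat values:
  dotted quarter = 1.5 beats
  dotted half = 3 beats
  half = 2 beats
  dotted half = 3 beats
Sum = 1.5 + 3 + 2 + 3
= 9.5 beats


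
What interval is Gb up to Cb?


Reasoning:
Letter names: G → C spans 4 letter names → a 4th
Semitones: Gb → Cb = 5 half-steps
A 4th of 5 semitones is a perfect 4th
= perfect 4th


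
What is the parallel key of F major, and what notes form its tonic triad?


Let's work it out.
Parallel keys share the same tonic but differ in mode
F major → parallel is F minor
Tonic triad of F minor = F Ab C
= F minor; triad = F Ab C


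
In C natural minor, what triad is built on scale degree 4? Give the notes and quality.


Step by step:
C natural minor scale: C D Eb F G Ab Bb
Diatonic triad on degree 4 stacks scale notes 4, 6, 1: F Ab C
F→Ab = 3 semitones; F→C = 7 semitones → minor triad
= F Ab C (minor)


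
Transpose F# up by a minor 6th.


Reasoning:
minor 6th: 6 letter names, 8 semitones
Letter: F + 5 → D
Pitch: F# + 8 semitones, spelled as a D → D
= D


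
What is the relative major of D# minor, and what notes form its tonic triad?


Working:
The relative major shares the key signature and is a minor 3rd above the minor tonic
A minor 3rd above D# is F#
→ relative major of D# minor is F# major
Tonic triad of F# major = root + major 3rd + perfect 5th = F# A# C#
= F# major; triad = F# A# C#


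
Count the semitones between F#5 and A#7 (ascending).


Reasoning:
Absolute semitone position = octave×12 + chromatic position
F#5: 5×12 + 6 = 66
A#7: 7×12 + 10 = 94
Difference = 94 - 66 = 28
= 28 semitones


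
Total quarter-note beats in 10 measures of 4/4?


Reasoning:
Time signature 4/4: the bottom number 4 means the quarter note gets one count
The top number 4 means 4 quarter-note beats per measure
Total = 4 × 10 measures
= 40 quarter-note beats


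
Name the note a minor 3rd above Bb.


Reasoning:
A 3rd spans 3 letter names, so from B we land on D
A minor 3rd = 3 semitones above Bb
Spell D at that pitch: Db
= Db


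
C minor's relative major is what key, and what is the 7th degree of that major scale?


The relative major shares the key signature and is a minor 3rd above the minor tonic
A minor 3rd above C is Eb
→ relative major of C minor is Eb major
Eb major scale: Eb F G Ab Bb C D
= Eb major; 7th degree = D


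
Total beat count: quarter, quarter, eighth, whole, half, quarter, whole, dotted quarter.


Solution.
Beat values:
  quarter = 1 beat
  quarter = 1 beat
  eighth = 0.5 beats
  whole = 4 beats
  half = 2 beats
  quarter = 1 beat
  whole = 4 beats
  dotted quarter = 1.5 beats
Sum = 1 + 1 + 0.5 + 4 + 2 + 1 + 4 + 1.5
= 15 beats


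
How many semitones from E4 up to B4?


Let's work it out.
Absolute semitone position = octave×12 + chromatic position
E4: 4×12 + 4 = 52
B4: 4×12 + 11 = 59
Difference = 59 - 52 = 7
= 7 semitones


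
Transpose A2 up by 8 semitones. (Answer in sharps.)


Step by step:
A2: chromatic position 9 in octave 2 → absolute = 2×12 + 9 = 33
Transpose up 8: 33 + 8 = 41
41 = 3×12 + 5 → F in octave 3
Result = F3


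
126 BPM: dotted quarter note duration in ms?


Reasoning:
One quarter-note beat = 60000 / BPM = 60000 / 126 ms
Dotted quarter note = 3/2 × quarter note
Duration = 3/2 × 60000 / 126 = 90000 / 126
= 714.3 ms


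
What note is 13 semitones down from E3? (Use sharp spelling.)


E3: chromatic position 4 in octave 3 → absolute = 3×12 + 4 = 40
Transpose down 13: 40 - 13 = 27
27 = 2×12 + 3 → D# in octave 2
Result = D#2


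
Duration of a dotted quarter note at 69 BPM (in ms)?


One quarter-note beat = 60000 / BPM = 60000 / 69 ms
Dotted quarter note = 3/2 × quarter note
Duration = 3/2 × 60000 / 69 = 90000 / 69
= 1304.3 ms


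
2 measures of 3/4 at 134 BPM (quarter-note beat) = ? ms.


Step by step:
Quarter-note beat duration = 60000 / 134 ms
Beats per measure (3/4) = 3
One measure = 3 × 60000 / 134 = 180000 / 134 ms
2 measures = 2 × 180000 / 134 = 360000 / 134
= 2686.6 ms


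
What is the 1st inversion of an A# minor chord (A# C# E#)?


Root position: A# C# E#
1st inversion: move root up an octave
Bass note: C#
Notes (bottom to top) = C# E# A#


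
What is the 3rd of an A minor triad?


Working:
Minor triad = root + minor 3rd (3 semitones) + perfect 5th (7 semitones)
A triad on A stacks thirds, so the chord tones use letter names A-C-E
Root: A
Minor 3rd above A: C
Perfect 5th above A: E
The 3rd = C


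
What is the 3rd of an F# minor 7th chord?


Solution.
Minor 7th chord = root + minor 3rd + perfect 5th + minor 7th
Seventh chords stack in thirds, so the letter names are F-A-C-E
Root: F#
Minor 3rd above F#: A
Perfect 5th above F#: C#
Minor 7th above F#: E
The 3rd = A


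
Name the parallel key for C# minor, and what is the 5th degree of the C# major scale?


Parallel keys share the same tonic but differ in mode
C# minor → parallel is C# major
C# major scale: C# D# E# F# G# A# B#
= C# major; 5th degree = G#


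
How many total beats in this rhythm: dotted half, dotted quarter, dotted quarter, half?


Reasoning:
Beat values:
  dotted half = 3 beats
  dotted quarter = 1.5 beats
  dotted quarter = 1.5 beats
  half = 2 beats
Sum = 3 + 1.5 + 1.5 + 2
= 8 beats


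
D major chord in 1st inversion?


Step by step:
Root position: D F# A
1st inversion: move root up an octave
Bass note: F#
Notes (bottom to top) = F# A D


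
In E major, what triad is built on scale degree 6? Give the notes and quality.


Solution.
E major scale: E F# G# A B C# D#
Diatonic triad on degree 6 stacks scale notes 6, 1, 3: C# E G#
C#→E = 3 semitones; C#→G# = 7 semitones → minor triad
= C# E G# (minor)


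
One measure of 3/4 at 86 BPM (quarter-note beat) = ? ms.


Reasoning:
Quarter-note beat duration = 60000 / 86 ms
Beats per measure (3/4) = 3
One measure = 3 × 60000 / 86 = 180000 / 86 ms
= 2093.0 ms


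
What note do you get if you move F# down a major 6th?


Solution.
major 6th: 6 letter names, 9 semitones
Letter: F - 5 → A
Pitch: F# - 9 semitones, spelled as an A → A
= A


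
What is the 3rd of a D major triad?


Let's work it out.
Major triad = root + major 3rd (4 semitones) + perfect 5th (7 semitones)
A triad on D stacks thirds, so the chord tones use letter names D-F-A
Root: D
Major 3rd above D: F#
Perfect 5th above D: A
The 3rd = F#


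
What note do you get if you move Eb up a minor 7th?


Solution.
minor 7th: 7 letter names, 10 semitones
Letter: E + 6 → D
Pitch: Eb + 10 semitones, spelled as a D → Db
= Db


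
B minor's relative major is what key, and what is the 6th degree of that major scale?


The relative major shares the key signature and is a minor 3rd above the minor tonic
A minor 3rd above B is D
→ relative major of B minor is D major
D major scale: D E F# G A B C#
= D major; 6th degree = B


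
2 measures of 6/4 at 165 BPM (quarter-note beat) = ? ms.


Quarter-note beat duration = 60000 / 165 ms
Beats per measure (6/4) = 6
One measure = 6 × 60000 / 165 = 360000 / 165 ms
2 measures = 2 × 360000 / 165 = 720000 / 165
= 4363.6 ms


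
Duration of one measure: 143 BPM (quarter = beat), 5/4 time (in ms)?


Step by step:
Quarter-note beat duration = 60000 / 143 ms
Beats per measure (5/4) = 5
One measure = 5 × 60000 / 143 = 300000 / 143 ms
= 2097.9 ms


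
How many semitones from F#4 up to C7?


Step by step:
Absolute semitone position = octave×12 + chromatic position
F#4: 4×12 + 6 = 54
C7: 7×12 + 0 = 84
Difference = 84 - 54 = 30
= 30 semitones


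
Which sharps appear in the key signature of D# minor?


Let's work it out.
Sharp minor keys follow the circle of fifths: A(0), E(1), B(2), F#(3), C#(4), G#(5), D#(6), A#(7)
D# minor has 6 sharps
Order of sharps: F# C# G# D# A# E# B# → first 6: F#, C#, G#, D#, A#, E#
= F#, C#, G#, D#, A#, E#


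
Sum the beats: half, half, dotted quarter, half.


Step by step:
Beat values:
  half = 2 beats
  half = 2 beats
  dotted quarter = 1.5 beats
  half = 2 beats
Sum = 2 + 2 + 1.5 + 2
= 7.5 beats


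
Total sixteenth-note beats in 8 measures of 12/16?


Step by step:
Time signature 12/16: the bottom number 16 means the sixteenth note gets one count
The top number 12 means 12 sixteenth-note beats per measure
Total = 12 × 8 measures
= 96 sixteenth-note beats


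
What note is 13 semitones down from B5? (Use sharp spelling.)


Let's work it out.
B5: chromatic position 11 in octave 5 → absolute = 5×12 + 11 = 71
Transpose down 13: 71 - 13 = 58
58 = 4×12 + 10 → A# in octave 4
Result = A#4


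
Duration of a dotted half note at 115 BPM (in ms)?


Let's work it out.
One quarter-note beat = 60000 / BPM = 60000 / 115 ms
Dotted half note = 3 × quarter note
Duration = 3 × 60000 / 115 = 180000 / 115
= 1565.2 ms


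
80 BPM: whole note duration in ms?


One quarter-note beat = 60000 / BPM = 60000 / 80 ms
Whole note = 4 × quarter note
Duration = 4 × 60000 / 80 = 240000 / 80
= 3000.0 ms


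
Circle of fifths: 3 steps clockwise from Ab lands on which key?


Working:
Each clockwise step on the circle of fifths moves up a perfect 5th
From Ab: Ab → Eb → Bb → F
= F


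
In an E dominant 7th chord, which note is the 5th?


Solution.
Dominant 7th chord = root + major 3rd + perfect 5th + minor 7th
Seventh chords stack in thirds, so the letter names are E-G-B-D
Root: E
Major 3rd above E: G#
Perfect 5th above E: B
Minor 7th above E: D
The 5th = B


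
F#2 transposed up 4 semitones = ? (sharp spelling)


Reasoning:
F#2: chromatic position 6 in octave 2 → absolute = 2×12 + 6 = 30
Transpose up 4: 30 + 4 = 34
34 = 2×12 + 10 → A# in octave 2
Result = A#2


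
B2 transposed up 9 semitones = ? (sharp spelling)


B2: chromatic position 11 in octave 2 → absolute = 2×12 + 11 = 35
Transpose up 9: 35 + 9 = 44
44 = 3×12 + 8 → G# in octave 3
Result = G#3


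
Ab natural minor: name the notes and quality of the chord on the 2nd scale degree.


Ab natural minor scale: Ab Bb Cb Db Eb Fb Gb
Diatonic triad on degree 2 stacks scale notes 2, 4, 6: Bb Db Fb
Bb→Db = 3 semitones; Bb→Fb = 6 semitones → diminished triad
= Bb Db Fb (diminished)


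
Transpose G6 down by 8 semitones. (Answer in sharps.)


G6: chromatic position 7 in octave 6 → absolute = 6×12 + 7 = 79
Transpose down 8: 79 - 8 = 71
71 = 5×12 + 11 → B in octave 5
Result = B5


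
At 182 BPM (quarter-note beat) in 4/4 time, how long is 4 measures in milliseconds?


Working:
Quarter-note beat duration = 60000 / 182 ms
Beats per measure (4/4) = 4
One measure = 4 × 60000 / 182 = 240000 / 182 ms
4 measures = 4 × 240000 / 182 = 960000 / 182
= 5274.7 ms


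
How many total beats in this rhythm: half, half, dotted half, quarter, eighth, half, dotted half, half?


Reasoning:
Beat values:
  half = 2 beats
  half = 2 beats
  dotted half = 3 beats
  quarter = 1 beat
  eighth = 0.5 beats
  half = 2 beats
  dotted half = 3 beats
  half = 2 beats
Sum = 2 + 2 + 3 + 1 + 0.5 + 2 + 3 + 2
= 15.5 beats


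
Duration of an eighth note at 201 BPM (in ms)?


Reasoning:
One quarter-note beat = 60000 / BPM = 60000 / 201 ms
Eighth note = 1/2 × quarter note
Duration = 1/2 × 60000 / 201 = 30000 / 201
= 149.3 ms


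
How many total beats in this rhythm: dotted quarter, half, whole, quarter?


Beat values:
  dotted quarter = 1.5 beats
  half = 2 beats
  whole = 4 beats
  quarter = 1 beat
Sum = 1.5 + 2 + 4 + 1
= 8.5 beats


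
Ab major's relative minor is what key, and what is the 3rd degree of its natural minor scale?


Step by step:
The relative minor shares the major's key signature and starts on its 6th degree
6th degree = a major 6th above the tonic; a major 6th above Ab is F
→ relative minor of Ab major is F minor
F natural minor scale: F G Ab Bb C Db Eb
= F minor; 3rd degree = Ab


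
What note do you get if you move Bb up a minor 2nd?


Working:
minor 2nd: 2 letter names, 1 semitones
Letter: B + 1 → C
Pitch: Bb + 1 semitones, spelled as a C → Cb
= Cb


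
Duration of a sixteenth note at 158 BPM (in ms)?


Solution.
One quarter-note beat = 60000 / BPM = 60000 / 158 ms
Sixteenth note = 1/4 × quarter note
Duration = 1/4 × 60000 / 158 = 15000 / 158
= 94.9 ms


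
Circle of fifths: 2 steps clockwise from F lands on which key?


Each clockwise step on the circle of fifths moves up a perfect 5th
From F: F → C → G
= G


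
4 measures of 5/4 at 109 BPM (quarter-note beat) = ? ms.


Solution.
Quarter-note beat duration = 60000 / 109 ms
Beats per measure (5/4) = 5
One measure = 5 × 60000 / 109 = 300000 / 109 ms
4 measures = 4 × 300000 / 109 = 1200000 / 109
= 11009.2 ms


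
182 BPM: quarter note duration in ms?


Solution.
One quarter-note beat = 60000 / BPM = 60000 / 182 ms
Duration = 60000 / 182
= 329.7 ms


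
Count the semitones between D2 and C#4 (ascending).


Working:
Absolute semitone position = octave×12 + chromatic position
D2: 2×12 + 2 = 26
C#4: 4×12 + 1 = 49
Difference = 49 - 26 = 23
= 23 semitones


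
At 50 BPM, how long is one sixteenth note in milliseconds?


Working:
One quarter-note beat = 60000 / BPM = 60000 / 50 ms
Sixteenth note = 1/4 × quarter note
Duration = 1/4 × 60000 / 50 = 15000 / 50
= 300.0 ms


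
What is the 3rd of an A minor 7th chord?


Reasoning:
Minor 7th chord = root + minor 3rd + perfect 5th + minor 7th
Seventh chords stack in thirds, so the letter names are A-C-E-G
Root: A
Minor 3rd above A: C
Perfect 5th above A: E
Minor 7th above A: G
The 3rd = C


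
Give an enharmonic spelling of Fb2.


Working:
Enharmonic notes sound the same pitch but are spelled with different letter names
Fb and E name the same pitch class
= E2


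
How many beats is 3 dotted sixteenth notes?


Let's work it out.
Base sixteenth note = 1/4 beats
Dot 1 adds half the previous value: +1/8
One dotted sixteenth = 1/4 + 1/8 = 3/8
3 of them = 3 × 3/8 = 9/8
= 9/8 beats


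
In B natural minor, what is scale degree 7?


Natural minor scale pattern: W-H-W-W-H-W-W (2-1-2-2-1-2-2 semitones)
Starting from B:
  B + 2 semitones → C#
  C# + 1 semitone → D
  D + 2 semitones → E
  E + 2 semitones → F#
  F# + 1 semitone → G
  G + 2 semitones → A
  A + 2 semitones → B
Scale: B C# D E F# G A
Degree 7 = A


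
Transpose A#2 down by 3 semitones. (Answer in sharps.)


Solution.
A#2: chromatic position 10 in octave 2 → absolute = 2×12 + 10 = 34
Transpose down 3: 34 - 3 = 31
31 = 2×12 + 7 → G in octave 2
Result = G2


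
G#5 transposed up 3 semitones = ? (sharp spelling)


Working:
G#5: chromatic position 8 in octave 5 → absolute = 5×12 + 8 = 68
Transpose up 3: 68 + 3 = 71
71 = 5×12 + 11 → B in octave 5
Result = B5


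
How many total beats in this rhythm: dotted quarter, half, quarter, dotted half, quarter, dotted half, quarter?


Beat values:
  dotted quarter = 1.5 beats
  half = 2 beats
  quarter = 1 beat
  dotted half = 3 beats
  quarter = 1 beat
  dotted half = 3 beats
  quarter = 1 beat
Sum = 1.5 + 2 + 1 + 3 + 1 + 3 + 1
= 12.5 beats


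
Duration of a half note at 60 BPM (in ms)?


Working:
One quarter-note beat = 60000 / BPM = 60000 / 60 ms
Half note = 2 × quarter note
Duration = 2 × 60000 / 60 = 120000 / 60
= 2000.0 ms


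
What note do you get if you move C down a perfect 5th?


Solution.
perfect 5th: 5 letter names, 7 semitones
Letter: C - 4 → F
Pitch: C - 7 semitones, spelled as an F → F
= F


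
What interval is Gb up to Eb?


Letter names: G → E spans 6 letter names → a 6th
Semitones: Gb → Eb = 9 half-steps
A 6th of 9 semitones is a major 6th
= major 6th


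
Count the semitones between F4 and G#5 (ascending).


Step by step:
Absolute semitone position = octave×12 + chromatic position
F4: 4×12 + 5 = 53
G#5: 5×12 + 8 = 68
Difference = 68 - 53 = 15
= 15 semitones


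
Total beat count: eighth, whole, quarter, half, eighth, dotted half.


Working:
Beat values:
  eighth = 0.5 beats
  whole = 4 beats
  quarter = 1 beat
  half = 2 beats
  eighth = 0.5 beats
  dotted half = 3 beats
Sum = 0.5 + 4 + 1 + 2 + 0.5 + 3
= 11 beats


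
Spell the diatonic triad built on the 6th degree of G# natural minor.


Reasoning:
G# natural minor scale: G# A# B C# D# E F#
Diatonic triad on degree 6 stacks scale notes 6, 1, 3: E G# B
E→G# = 4 semitones; E→B = 7 semitones → major triad
= E G# B (major)


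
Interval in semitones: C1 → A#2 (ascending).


Step by step:
Absolute semitone position = octave×12 + chromatic position
C1: 1×12 + 0 = 12
A#2: 2×12 + 10 = 34
Difference = 34 - 12 = 22
= 22 semitones


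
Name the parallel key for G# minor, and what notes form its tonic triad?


Step by step:
Parallel keys share the same tonic but differ in mode
G# minor → parallel is G# major
Tonic triad of G# major = G# B# D#
= G# major; triad = G# B# D#


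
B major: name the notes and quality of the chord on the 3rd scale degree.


Solution.
B major scale: B C# D# E F# G# A#
Diatonic triad on degree 3 stacks scale notes 3, 5, 7: D# F# A#
D#→F# = 3 semitones; D#→A# = 7 semitones → minor triad
= D# F# A# (minor)


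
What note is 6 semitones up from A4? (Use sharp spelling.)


A4: chromatic position 9 in octave 4 → absolute = 4×12 + 9 = 57
Transpose up 6: 57 + 6 = 63
63 = 5×12 + 3 → D# in octave 5
Result = D#5


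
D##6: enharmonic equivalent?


Enharmonic notes sound the same pitch but are spelled with different letter names
D## and E name the same pitch class
= E6


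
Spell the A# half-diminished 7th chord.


Working:
Half-diminished 7th chord = root + minor 3rd + diminished 5th + minor 7th
Seventh chords stack in thirds, so the letter names are A-C-E-G
Root: A#
Minor 3rd above A#: C#
Diminished 5th above A#: E
Minor 7th above A#: G#
Chord = A# C# E G#


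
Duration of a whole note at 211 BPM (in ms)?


Let's work it out.
One quarter-note beat = 60000 / BPM = 60000 / 211 ms
Whole note = 4 × quarter note
Duration = 4 × 60000 / 211 = 240000 / 211
= 1137.4 ms


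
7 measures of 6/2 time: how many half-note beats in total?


Time signature 6/2: the bottom number 2 means the half note gets one count
The top number 6 means 6 half-note beats per measure
Total = 6 × 7 measures
= 42 half-note beats


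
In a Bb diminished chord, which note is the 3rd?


Diminished triad = root + minor 3rd (3 semitones) + diminished 5th (6 semitones)
A triad on Bb stacks thirds, so the chord tones use letter names B-D-F
Root: Bb
Minor 3rd above Bb: Db
Diminished 5th above Bb: Fb
The 3rd = Db


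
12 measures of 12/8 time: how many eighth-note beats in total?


Time signature 12/8: the bottom number 8 means the eighth note gets one count
The top number 12 means 12 eighth-note beats per measure
Total = 12 × 12 measures
= 144 eighth-note beats


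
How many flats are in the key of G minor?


Let's work it out.
Flat minor keys: A(0), D(1), G(2), C(3), F(4), Bb(5), Eb(6), Ab(7)
G minor has 2 flats
Order of flats: Bb Eb Ab Db Gb Cb Fb → first 2: Bb, Eb
= 2 flats


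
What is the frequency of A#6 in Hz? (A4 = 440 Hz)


Working:
f = 440 × 2^(n/12) where n = semitones from A4
A#6: 25 semitones from A4
f = 440 × 2^(25/12)
f = 1864.66 Hz


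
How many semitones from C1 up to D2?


Reasoning:
Absolute semitone position = octave×12 + chromatic position
C1: 1×12 + 0 = 12
D2: 2×12 + 2 = 26
Difference = 26 - 12 = 14
= 14 semitones


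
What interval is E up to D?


Letter names: E → D spans 7 letter names → a 7th
Semitones: E → D = 10 half-steps
A 7th of 10 semitones is a minor 7th
= minor 7th


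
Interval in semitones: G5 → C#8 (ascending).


Let's work it out.
Absolute semitone position = octave×12 + chromatic position
G5: 5×12 + 7 = 67
C#8: 8×12 + 1 = 97
Difference = 97 - 67 = 30
= 30 semitones


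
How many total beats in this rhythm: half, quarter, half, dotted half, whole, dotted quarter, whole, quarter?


Working:
Beat values:
  half = 2 beats
  quarter = 1 beat
  half = 2 beats
  dotted half = 3 beats
  whole = 4 beats
  dotted quarter = 1.5 beats
  whole = 4 beats
  quarter = 1 beat
Sum = 2 + 1 + 2 + 3 + 4 + 1.5 + 4 + 1
= 18.5 beats


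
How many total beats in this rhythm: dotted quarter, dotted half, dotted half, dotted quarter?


Let's work it out.
Beat values:
  dotted quarter = 1.5 beats
  dotted half = 3 beats
  dotted half = 3 beats
  dotted quarter = 1.5 beats
Sum = 1.5 + 3 + 3 + 1.5
= 9 beats


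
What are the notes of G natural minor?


Natural minor scale pattern: W-H-W-W-H-W-W (2-1-2-2-1-2-2 semitones)
Starting from G:
  G + 2 semitones → A
  A + 1 semitone → Bb
  Bb + 2 semitones → C
  C + 2 semitones → D
  D + 1 semitone → Eb
  Eb + 2 semitones → F
  F + 2 semitones → G
Scale = G A Bb C D Eb F


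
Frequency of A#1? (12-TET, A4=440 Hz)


f = 440 × 2^(n/12) where n = semitones from A4
A#1: -35 semitones from A4
f = 440 × 2^(-35/12)
f = 58.27 Hz
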